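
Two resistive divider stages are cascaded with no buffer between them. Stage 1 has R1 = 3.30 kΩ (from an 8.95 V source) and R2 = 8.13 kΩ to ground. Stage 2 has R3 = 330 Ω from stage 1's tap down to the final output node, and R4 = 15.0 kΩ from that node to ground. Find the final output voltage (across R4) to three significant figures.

V_out ≈ 5.40 V

Stage 2 presents R3+R4 = 15330 Ω as a load on stage 1's tap.
Stage 1's lower leg becomes R2‖(R3+R4) = 5313 Ω, so V_mid = 8.95 × 5313/8613 = 5.521 V.
Stage 2 is itself unloaded: V_out = V_mid × R4/(R3+R4) = 5.521 × 15000/15330 = 5.40 V.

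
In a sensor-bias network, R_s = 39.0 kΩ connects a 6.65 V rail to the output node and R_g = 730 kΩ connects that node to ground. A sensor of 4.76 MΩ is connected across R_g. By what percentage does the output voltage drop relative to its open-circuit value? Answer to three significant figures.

The divider's output (Thévenin) resistance is R_s‖R_g = 37.02 kΩ.
Fractional drop under load = R_th/(R_th + R_L) = 37.02 / (37.02 + 4760) = 0.007718.
So the output falls by 0.772 %.

0.772 %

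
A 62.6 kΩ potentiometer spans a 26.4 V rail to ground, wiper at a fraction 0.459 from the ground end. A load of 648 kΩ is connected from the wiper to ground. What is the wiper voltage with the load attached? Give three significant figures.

The wiper splits the pot into (1−α)R = 33.87 kΩ above and αR = 28.73 kΩ below.
Lower section ‖ load = 27.51 kΩ.
V_wiper = 26.4 × 27.51/(33.87 + 27.51) = 11.8 V.

V ≈ 11.8 V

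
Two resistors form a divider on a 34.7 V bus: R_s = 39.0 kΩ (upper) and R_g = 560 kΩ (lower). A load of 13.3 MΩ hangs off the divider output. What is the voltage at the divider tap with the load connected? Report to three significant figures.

V_out ≈ 32.4 V

The load sits in parallel with R_g: R_g‖R_L = (560 × 13300) / (560 + 13300) = 537.4 kΩ.
V_out = 34.7 × 537.4 / (39.0 + 537.4) = 34.7 × 537.4/576.4 = 32.4 V.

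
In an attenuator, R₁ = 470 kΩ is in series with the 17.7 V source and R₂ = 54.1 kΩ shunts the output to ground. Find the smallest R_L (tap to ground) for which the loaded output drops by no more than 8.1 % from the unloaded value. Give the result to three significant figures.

Output resistance R_th = R₁‖R₂ = (470 × 54.1)/524.1 = 48.52 kΩ.
The fractional drop is R_th/(R_th + R_L); requiring this ≤ 0.0810 gives R_L ≥ R_th(1/0.0810 − 1) = 48.52 × 11.35 = 550 kΩ.

R_L(min) ≈ 550 kΩ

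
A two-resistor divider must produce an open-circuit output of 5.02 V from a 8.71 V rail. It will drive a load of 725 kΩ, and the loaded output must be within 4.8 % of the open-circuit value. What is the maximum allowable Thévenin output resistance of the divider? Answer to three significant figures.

R_th ≤ 36.6 kΩ

Loading drop = R_th/(R_th + R_L) ≤ 0.0480, so R_th ≤ R_L · ε/(1−ε) = 725 kΩ × 0.0480/0.9520 = 36.6 kΩ.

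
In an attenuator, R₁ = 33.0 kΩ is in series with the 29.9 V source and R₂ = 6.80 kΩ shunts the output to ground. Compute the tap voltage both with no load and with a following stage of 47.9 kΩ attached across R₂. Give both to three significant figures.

Unloaded: 5.11 V; loaded: 4.57 V

Open-circuit: V = 29.9 × 6.80/(33.0 + 6.80) = 5.11 V.
With the load, R₂ becomes R₂‖R_L = 5.955 kΩ, so V = 29.9 × 5.955/38.95 = 4.57 V.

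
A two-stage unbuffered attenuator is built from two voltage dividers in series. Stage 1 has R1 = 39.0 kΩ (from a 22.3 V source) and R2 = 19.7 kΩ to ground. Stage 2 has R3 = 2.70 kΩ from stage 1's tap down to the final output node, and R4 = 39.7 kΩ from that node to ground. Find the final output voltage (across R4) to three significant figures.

Stage 2 presents R3+R4 = 42.40 kΩ as a load on stage 1's tap.
Stage 1's lower leg becomes R2‖(R3+R4) = 13.45 kΩ, so V_mid = 22.3 × 13.45/52.45 = 5.719 V.
Stage 2 is itself unloaded: V_out = V_mid × R4/(R3+R4) = 5.719 × 39.7/42.40 = 5.35 V.

V_out ≈ 5.35 V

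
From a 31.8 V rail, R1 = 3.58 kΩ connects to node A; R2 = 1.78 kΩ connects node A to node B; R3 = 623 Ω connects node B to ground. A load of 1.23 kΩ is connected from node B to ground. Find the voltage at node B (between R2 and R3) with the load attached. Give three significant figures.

V ≈ 2.28 V

At node B, R3 is in parallel with the load: R3‖R_L = 413.5 Ω.
Below node A the resistance is R2 + (R3‖R_L) = 2194 Ω, so V_A = 31.8 × 2194/5774 = 12.08 V.
Then V_B = V_A × (R3‖R_L)/(R2 + R3‖R_L) = 12.08 × 413.5/2194 = 2.28 V.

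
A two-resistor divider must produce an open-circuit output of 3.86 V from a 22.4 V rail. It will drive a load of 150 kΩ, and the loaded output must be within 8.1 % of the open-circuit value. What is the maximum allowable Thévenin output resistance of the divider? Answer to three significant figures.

R_th ≤ 13.2 kΩ

Loading drop = R_th/(R_th + R_L) ≤ 0.0810, so R_th ≤ R_L · ε/(1−ε) = 150 kΩ × 0.0810/0.9190 = 13.2 kΩ.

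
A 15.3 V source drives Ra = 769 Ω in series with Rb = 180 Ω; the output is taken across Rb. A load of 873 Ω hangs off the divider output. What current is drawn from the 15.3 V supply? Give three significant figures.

Rb‖R_L = 149.2 Ω, so the source sees Ra + Rb‖R_L = 918.2 Ω.
I = 15.3 V / 918.2 Ω = 16.7 mA.

I ≈ 16.7 mA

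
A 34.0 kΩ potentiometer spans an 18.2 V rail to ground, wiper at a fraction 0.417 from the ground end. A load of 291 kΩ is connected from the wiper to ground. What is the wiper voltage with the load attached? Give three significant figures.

V ≈ 7.38 V

The wiper splits the pot into (1−α)R = 19.82 kΩ above and αR = 14.18 kΩ below.
Lower section ‖ load = 13.52 kΩ.
V_wiper = 18.2 × 13.52/(19.82 + 13.52) = 7.38 V.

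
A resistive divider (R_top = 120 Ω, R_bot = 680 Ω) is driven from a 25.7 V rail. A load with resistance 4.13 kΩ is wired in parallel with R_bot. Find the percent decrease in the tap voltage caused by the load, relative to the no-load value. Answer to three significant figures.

2.41 %

The divider's output (Thévenin) resistance is R_top‖R_bot = 102.0 Ω.
Fractional drop under load = R_th/(R_th + R_L) = 102.0 / (102.0 + 4130) = 0.02410.
So the output falls by 2.41 %.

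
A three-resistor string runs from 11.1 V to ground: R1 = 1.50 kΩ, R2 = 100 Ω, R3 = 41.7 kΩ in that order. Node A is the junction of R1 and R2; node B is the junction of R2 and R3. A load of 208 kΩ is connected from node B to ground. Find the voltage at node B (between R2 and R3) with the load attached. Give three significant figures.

At node B, R3 is in parallel with the load: R3‖R_L = 34740 Ω.
Below node A the resistance is R2 + (R3‖R_L) = 34840 Ω, so V_A = 11.1 × 34840/36340 = 10.64 V.
Then V_B = V_A × (R3‖R_L)/(R2 + R3‖R_L) = 10.64 × 34740/34840 = 10.6 V.

V ≈ 10.6 V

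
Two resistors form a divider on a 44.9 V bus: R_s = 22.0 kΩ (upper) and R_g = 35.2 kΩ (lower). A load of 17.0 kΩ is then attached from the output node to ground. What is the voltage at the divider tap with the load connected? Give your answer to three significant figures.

V_out ≈ 15.4 V

The load sits in parallel with R_g: R_g‖R_L = (35.2 × 17.0) / (35.2 + 17.0) = 11.46 kΩ.
V_out = 44.9 × 11.46 / (22.0 + 11.46) = 44.9 × 11.46/33.46 = 15.4 V.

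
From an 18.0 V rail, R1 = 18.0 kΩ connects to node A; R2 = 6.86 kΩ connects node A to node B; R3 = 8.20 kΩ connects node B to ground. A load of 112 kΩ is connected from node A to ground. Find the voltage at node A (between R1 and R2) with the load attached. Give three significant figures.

V ≈ 7.64 V

Below node A the series string R2+R3 = 15.06 kΩ sits in parallel with the 112 kΩ load: 13.27 kΩ.
V_A = 18.0 × 13.27/(18.0 + 13.27) = 7.64 V.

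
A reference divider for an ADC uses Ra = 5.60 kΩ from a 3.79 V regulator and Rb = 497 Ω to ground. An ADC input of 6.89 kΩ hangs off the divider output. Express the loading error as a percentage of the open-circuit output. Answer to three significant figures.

6.21 %

The divider's output (Thévenin) resistance is Ra‖Rb = 456.5 Ω.
Fractional drop under load = R_th/(R_th + R_L) = 456.5 / (456.5 + 6890) = 0.06214.
So the output falls by 6.21 %.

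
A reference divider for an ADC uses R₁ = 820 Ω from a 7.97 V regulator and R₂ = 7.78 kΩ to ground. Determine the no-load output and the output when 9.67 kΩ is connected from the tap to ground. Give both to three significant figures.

Open-circuit: V = 7.97 × 7780/(820 + 7780) = 7.21 V.
With the load, R₂ becomes R₂‖R_L = 4311 Ω, so V = 7.97 × 4311/5131 = 6.70 V.

Unloaded: 7.21 V; loaded: 6.70 V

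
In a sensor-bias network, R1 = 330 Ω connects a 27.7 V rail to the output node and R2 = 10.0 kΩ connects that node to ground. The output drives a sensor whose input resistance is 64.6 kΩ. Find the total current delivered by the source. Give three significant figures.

R2‖R_L = 8660 Ω, so the source sees R1 + R2‖R_L = 8990 Ω.
I = 27.7 V / 8990 Ω = 3.08 mA.

I ≈ 3.08 mA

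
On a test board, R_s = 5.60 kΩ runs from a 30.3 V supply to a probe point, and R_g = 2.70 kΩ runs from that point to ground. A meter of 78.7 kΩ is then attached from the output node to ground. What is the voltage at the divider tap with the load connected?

The load sits in parallel with R_g: R_g‖R_L = (2.70 × 78.7) / (2.70 + 78.7) = 2.610 kΩ.
V_out = 30.3 × 2.610 / (5.60 + 2.610) = 30.3 × 2.610/8.210 = 9.63 V.

V_out ≈ 9.63 V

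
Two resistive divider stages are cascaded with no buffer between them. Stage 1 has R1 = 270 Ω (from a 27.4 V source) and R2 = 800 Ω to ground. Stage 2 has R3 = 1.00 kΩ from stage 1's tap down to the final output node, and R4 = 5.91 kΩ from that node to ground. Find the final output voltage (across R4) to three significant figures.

V_out ≈ 17.0 V

Stage 2 presents R3+R4 = 6910 Ω as a load on stage 1's tap.
Stage 1's lower leg becomes R2‖(R3+R4) = 717.0 Ω, so V_mid = 27.4 × 717.0/987.0 = 19.90 V.
Stage 2 is itself unloaded: V_out = V_mid × R4/(R3+R4) = 19.90 × 5910/6910 = 17.0 V.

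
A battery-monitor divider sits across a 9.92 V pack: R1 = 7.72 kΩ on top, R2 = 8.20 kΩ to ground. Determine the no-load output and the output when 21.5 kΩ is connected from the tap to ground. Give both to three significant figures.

Unloaded: 5.11 V; loaded: 4.31 V

Open-circuit: V = 9.92 × 8.20/(7.72 + 8.20) = 5.11 V.
With the load, R2 becomes R2‖R_L = 5.936 kΩ, so V = 9.92 × 5.936/13.66 = 4.31 V.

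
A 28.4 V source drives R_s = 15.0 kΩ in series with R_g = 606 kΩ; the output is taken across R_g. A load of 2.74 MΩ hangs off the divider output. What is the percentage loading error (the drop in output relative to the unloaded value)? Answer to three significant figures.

The divider's output (Thévenin) resistance is R_s‖R_g = 14.64 kΩ.
Fractional drop under load = R_th/(R_th + R_L) = 14.64 / (14.64 + 2740) = 0.005314.
So the output falls by 0.531 %.

0.531 %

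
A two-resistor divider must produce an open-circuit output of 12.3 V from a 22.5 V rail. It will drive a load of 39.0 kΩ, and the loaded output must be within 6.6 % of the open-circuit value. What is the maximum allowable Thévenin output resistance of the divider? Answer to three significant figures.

Loading drop = R_th/(R_th + R_L) ≤ 0.0660, so R_th ≤ R_L · ε/(1−ε) = 39.0 kΩ × 0.0660/0.9340 = 2.76 kΩ.

R_th ≤ 2.76 kΩ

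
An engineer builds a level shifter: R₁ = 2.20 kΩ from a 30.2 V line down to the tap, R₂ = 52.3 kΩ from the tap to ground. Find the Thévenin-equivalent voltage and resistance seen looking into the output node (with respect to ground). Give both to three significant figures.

V_th is the open-circuit tap voltage: 30.2 × 52.3/(2.20 + 52.3) = 29.0 V.
With the supply zeroed, R₁ and R₂ appear in parallel from the tap: R_th = R₁‖R₂ = (2.20 × 52.3)/54.50 = 2.11 kΩ.

V_th = 29.0 V, R_th = 2.11 kΩ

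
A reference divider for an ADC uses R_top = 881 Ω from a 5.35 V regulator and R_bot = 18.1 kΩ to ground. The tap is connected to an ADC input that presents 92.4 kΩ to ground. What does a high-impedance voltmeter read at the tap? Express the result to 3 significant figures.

The load sits in parallel with R_bot: R_bot‖R_L = (18100 × 92400) / (18100 + 92400) = 15140 Ω.
V_out = 5.35 × 15140 / (881 + 15140) = 5.35 × 15140/16020 = 5.06 V.

V_out ≈ 5.06 V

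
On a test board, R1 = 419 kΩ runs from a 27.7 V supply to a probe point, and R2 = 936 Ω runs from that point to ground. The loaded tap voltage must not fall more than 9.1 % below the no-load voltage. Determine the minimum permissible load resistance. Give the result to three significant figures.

Output resistance R_th = R1‖R2 = (419000 × 936)/419900 = 933.9 Ω.
The fractional drop is R_th/(R_th + R_L); requiring this ≤ 0.0910 gives R_L ≥ R_th(1/0.0910 − 1) = 933.9 × 9.989 = 9.33 kΩ.

R_L(min) ≈ 9.33 kΩ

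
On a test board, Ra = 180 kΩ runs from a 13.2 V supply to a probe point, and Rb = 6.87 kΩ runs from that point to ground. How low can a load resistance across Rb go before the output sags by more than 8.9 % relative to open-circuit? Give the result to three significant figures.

Output resistance R_th = Ra‖Rb = (180 × 6.87)/186.9 = 6.617 kΩ.
The fractional drop is R_th/(R_th + R_L); requiring this ≤ 0.0890 gives R_L ≥ R_th(1/0.0890 − 1) = 6.617 × 10.24 = 67.7 kΩ.

R_L(min) ≈ 67.7 kΩ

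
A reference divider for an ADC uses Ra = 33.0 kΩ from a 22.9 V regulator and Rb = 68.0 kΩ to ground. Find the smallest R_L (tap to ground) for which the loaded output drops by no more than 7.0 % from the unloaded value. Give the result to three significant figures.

R_L(min) ≈ 295 kΩ

Output resistance R_th = Ra‖Rb = (33.0 × 68.0)/101.0 = 22.22 kΩ.
The fractional drop is R_th/(R_th + R_L); requiring this ≤ 0.0700 gives R_L ≥ R_th(1/0.0700 − 1) = 22.22 × 13.29 = 295 kΩ.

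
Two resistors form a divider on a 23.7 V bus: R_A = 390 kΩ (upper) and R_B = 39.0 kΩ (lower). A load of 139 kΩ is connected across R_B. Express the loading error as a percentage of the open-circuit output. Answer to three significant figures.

The divider's output (Thévenin) resistance is R_A‖R_B = 35.45 kΩ.
Fractional drop under load = R_th/(R_th + R_L) = 35.45 / (35.45 + 139) = 0.2032.
So the output falls by 20.3 %.

20.3 %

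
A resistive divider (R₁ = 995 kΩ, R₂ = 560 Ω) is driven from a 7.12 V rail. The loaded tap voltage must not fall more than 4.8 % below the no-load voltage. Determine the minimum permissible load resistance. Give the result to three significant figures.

R_L(min) ≈ 11.1 kΩ

Output resistance R_th = R₁‖R₂ = (995000 × 560)/995600 = 559.7 Ω.
The fractional drop is R_th/(R_th + R_L); requiring this ≤ 0.0480 gives R_L ≥ R_th(1/0.0480 − 1) = 559.7 × 19.83 = 11.1 kΩ.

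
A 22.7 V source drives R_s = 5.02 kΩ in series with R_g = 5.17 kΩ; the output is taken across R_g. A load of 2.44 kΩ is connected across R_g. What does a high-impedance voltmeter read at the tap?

V_out ≈ 5.64 V

The load sits in parallel with R_g: R_g‖R_L = (5.17 × 2.44) / (5.17 + 2.44) = 1.658 kΩ.
V_out = 22.7 × 1.658 / (5.02 + 1.658) = 22.7 × 1.658/6.678 = 5.64 V.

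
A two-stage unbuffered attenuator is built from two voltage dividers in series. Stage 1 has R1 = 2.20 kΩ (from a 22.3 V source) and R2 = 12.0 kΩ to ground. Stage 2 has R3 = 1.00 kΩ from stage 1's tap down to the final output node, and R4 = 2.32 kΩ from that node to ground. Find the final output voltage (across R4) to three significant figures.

Stage 2 presents R3+R4 = 3.320 kΩ as a load on stage 1's tap.
Stage 1's lower leg becomes R2‖(R3+R4) = 2.601 kΩ, so V_mid = 22.3 × 2.601/4.801 = 12.08 V.
Stage 2 is itself unloaded: V_out = V_mid × R4/(R3+R4) = 12.08 × 2.32/3.320 = 8.44 V.

V_out ≈ 8.44 V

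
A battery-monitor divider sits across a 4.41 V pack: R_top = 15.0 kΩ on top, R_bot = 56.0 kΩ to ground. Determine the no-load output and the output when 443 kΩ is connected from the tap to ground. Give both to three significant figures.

Unloaded: 3.48 V; loaded: 3.39 V

Open-circuit: V = 4.41 × 56.0/(15.0 + 56.0) = 3.48 V.
With the load, R_bot becomes R_bot‖R_L = 49.72 kΩ, so V = 4.41 × 49.72/64.72 = 3.39 V.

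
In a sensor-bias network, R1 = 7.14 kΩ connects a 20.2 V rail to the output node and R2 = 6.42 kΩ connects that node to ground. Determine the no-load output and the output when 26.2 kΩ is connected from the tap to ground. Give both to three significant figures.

Unloaded: 9.56 V; loaded: 8.47 V

Open-circuit: V = 20.2 × 6.42/(7.14 + 6.42) = 9.56 V.
With the load, R2 becomes R2‖R_L = 5.156 kΩ, so V = 20.2 × 5.156/12.30 = 8.47 V.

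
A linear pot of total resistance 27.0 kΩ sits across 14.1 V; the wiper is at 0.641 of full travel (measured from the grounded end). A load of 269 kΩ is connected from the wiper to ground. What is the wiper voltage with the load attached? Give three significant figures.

V ≈ 8.83 V

The wiper splits the pot into (1−α)R = 9.693 kΩ above and αR = 17.31 kΩ below.
Lower section ‖ load = 16.26 kΩ.
V_wiper = 14.1 × 16.26/(9.693 + 16.26) = 8.83 V.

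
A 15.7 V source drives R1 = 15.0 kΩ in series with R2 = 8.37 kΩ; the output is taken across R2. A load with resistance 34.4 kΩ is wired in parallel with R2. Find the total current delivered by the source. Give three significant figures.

R2‖R_L = 6.732 kΩ, so the source sees R1 + R2‖R_L = 21.73 kΩ.
I = 15.7 V / 21.73 kΩ = 0.722 mA.

I ≈ 0.722 mA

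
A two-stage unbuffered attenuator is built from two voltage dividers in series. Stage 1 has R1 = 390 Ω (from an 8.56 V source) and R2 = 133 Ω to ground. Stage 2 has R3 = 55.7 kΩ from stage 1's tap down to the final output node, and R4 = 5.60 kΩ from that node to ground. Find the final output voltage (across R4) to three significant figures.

V_out ≈ 0.199 V

Stage 2 presents R3+R4 = 61300 Ω as a load on stage 1's tap.
Stage 1's lower leg becomes R2‖(R3+R4) = 132.7 Ω, so V_mid = 8.56 × 132.7/522.7 = 2.173 V.
Stage 2 is itself unloaded: V_out = V_mid × R4/(R3+R4) = 2.173 × 5600/61300 = 0.199 V.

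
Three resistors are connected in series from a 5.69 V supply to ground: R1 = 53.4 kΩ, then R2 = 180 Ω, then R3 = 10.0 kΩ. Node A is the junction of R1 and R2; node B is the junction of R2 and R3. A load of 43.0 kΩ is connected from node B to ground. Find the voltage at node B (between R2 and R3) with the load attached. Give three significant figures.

At node B, R3 is in parallel with the load: R3‖R_L = 8113 Ω.
Below node A the resistance is R2 + (R3‖R_L) = 8293 Ω, so V_A = 5.69 × 8293/61690 = 0.7649 V.
Then V_B = V_A × (R3‖R_L)/(R2 + R3‖R_L) = 0.7649 × 8113/8293 = 0.748 V.

V ≈ 0.748 V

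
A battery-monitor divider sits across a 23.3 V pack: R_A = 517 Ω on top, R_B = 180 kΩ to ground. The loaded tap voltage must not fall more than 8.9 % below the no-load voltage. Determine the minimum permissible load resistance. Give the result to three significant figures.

Output resistance R_th = R_A‖R_B = (517 × 180000)/180500 = 515.5 Ω.
The fractional drop is R_th/(R_th + R_L); requiring this ≤ 0.0890 gives R_L ≥ R_th(1/0.0890 − 1) = 515.5 × 10.24 = 5.28 kΩ.

R_L(min) ≈ 5.28 kΩ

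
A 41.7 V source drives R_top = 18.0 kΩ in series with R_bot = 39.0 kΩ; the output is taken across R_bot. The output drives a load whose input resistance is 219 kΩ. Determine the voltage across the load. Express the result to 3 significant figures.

V_out ≈ 27.0 V

The load sits in parallel with R_bot: R_bot‖R_L = (39.0 × 219) / (39.0 + 219) = 33.10 kΩ.
V_out = 41.7 × 33.10 / (18.0 + 33.10) = 41.7 × 33.10/51.10 = 27.0 V.
(Unloaded it would have been 28.5 V.)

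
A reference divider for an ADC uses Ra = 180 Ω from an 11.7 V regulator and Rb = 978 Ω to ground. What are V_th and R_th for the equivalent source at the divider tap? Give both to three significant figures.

V_th is the open-circuit tap voltage: 11.7 × 978/(180 + 978) = 9.88 V.
With the supply zeroed, Ra and Rb appear in parallel from the tap: R_th = Ra‖Rb = (180 × 978)/1158 = 152 Ω.

V_th = 9.88 V, R_th = 152 Ω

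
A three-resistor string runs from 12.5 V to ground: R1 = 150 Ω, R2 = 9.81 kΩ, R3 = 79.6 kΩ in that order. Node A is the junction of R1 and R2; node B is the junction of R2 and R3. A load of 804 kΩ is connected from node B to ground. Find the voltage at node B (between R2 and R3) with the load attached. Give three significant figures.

At node B, R3 is in parallel with the load: R3‖R_L = 72430 Ω.
Below node A the resistance is R2 + (R3‖R_L) = 82240 Ω, so V_A = 12.5 × 82240/82390 = 12.48 V.
Then V_B = V_A × (R3‖R_L)/(R2 + R3‖R_L) = 12.48 × 72430/82240 = 11.0 V.

V ≈ 11.0 V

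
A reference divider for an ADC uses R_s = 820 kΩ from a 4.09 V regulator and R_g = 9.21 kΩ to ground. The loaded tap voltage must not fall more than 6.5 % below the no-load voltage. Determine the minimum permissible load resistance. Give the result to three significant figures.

Output resistance R_th = R_s‖R_g = (820 × 9.21)/829.2 = 9.108 kΩ.
The fractional drop is R_th/(R_th + R_L); requiring this ≤ 0.0650 gives R_L ≥ R_th(1/0.0650 − 1) = 9.108 × 14.38 = 131 kΩ.

R_L(min) ≈ 131 kΩ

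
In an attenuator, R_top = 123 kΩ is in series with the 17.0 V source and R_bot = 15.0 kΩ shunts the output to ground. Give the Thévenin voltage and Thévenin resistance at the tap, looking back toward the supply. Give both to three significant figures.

V_th = 1.85 V, R_th = 13.4 kΩ

V_th is the open-circuit tap voltage: 17.0 × 15.0/(123 + 15.0) = 1.85 V.
With the supply zeroed, R_top and R_bot appear in parallel from the tap: R_th = R_top‖R_bot = (123 × 15.0)/138.0 = 13.4 kΩ.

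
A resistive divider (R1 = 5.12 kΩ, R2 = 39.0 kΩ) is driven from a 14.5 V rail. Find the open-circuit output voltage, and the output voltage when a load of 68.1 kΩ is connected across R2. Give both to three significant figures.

Open-circuit: V = 14.5 × 39.0/(5.12 + 39.0) = 12.8 V.
With the load, R2 becomes R2‖R_L = 24.80 kΩ, so V = 14.5 × 24.80/29.92 = 12.0 V.

Unloaded: 12.8 V; loaded: 12.0 V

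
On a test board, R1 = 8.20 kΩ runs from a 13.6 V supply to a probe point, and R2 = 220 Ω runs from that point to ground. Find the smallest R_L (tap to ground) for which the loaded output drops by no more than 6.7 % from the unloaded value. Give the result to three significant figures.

R_L(min) ≈ 2.98 kΩ

Output resistance R_th = R1‖R2 = (8200 × 220)/8420 = 214.3 Ω.
The fractional drop is R_th/(R_th + R_L); requiring this ≤ 0.0670 gives R_L ≥ R_th(1/0.0670 − 1) = 214.3 × 13.93 = 2.98 kΩ.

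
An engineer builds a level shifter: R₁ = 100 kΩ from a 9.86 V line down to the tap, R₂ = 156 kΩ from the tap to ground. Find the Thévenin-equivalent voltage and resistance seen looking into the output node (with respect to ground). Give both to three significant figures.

V_th is the open-circuit tap voltage: 9.86 × 156/(100 + 156) = 6.01 V.
With the supply zeroed, R₁ and R₂ appear in parallel from the tap: R_th = R₁‖R₂ = (100 × 156)/256.0 = 60.9 kΩ.

V_th = 6.01 V, R_th = 60.9 kΩ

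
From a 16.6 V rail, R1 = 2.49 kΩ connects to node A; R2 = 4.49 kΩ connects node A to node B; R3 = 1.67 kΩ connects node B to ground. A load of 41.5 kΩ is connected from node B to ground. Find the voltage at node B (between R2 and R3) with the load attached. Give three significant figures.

At node B, R3 is in parallel with the load: R3‖R_L = 1.605 kΩ.
Below node A the resistance is R2 + (R3‖R_L) = 6.095 kΩ, so V_A = 16.6 × 6.095/8.585 = 11.79 V.
Then V_B = V_A × (R3‖R_L)/(R2 + R3‖R_L) = 11.79 × 1.605/6.095 = 3.10 V.

V ≈ 3.10 V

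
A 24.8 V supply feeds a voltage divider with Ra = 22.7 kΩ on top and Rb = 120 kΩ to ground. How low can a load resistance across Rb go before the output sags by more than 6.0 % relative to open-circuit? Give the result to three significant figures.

Output resistance R_th = Ra‖Rb = (22.7 × 120)/142.7 = 19.09 kΩ.
The fractional drop is R_th/(R_th + R_L); requiring this ≤ 0.0600 gives R_L ≥ R_th(1/0.0600 − 1) = 19.09 × 15.67 = 299 kΩ.

R_L(min) ≈ 299 kΩ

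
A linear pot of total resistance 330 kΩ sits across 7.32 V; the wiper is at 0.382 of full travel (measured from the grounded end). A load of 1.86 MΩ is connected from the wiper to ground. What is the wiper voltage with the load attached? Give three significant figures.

V ≈ 2.68 V

The wiper splits the pot into (1−α)R = 203.9 kΩ above and αR = 126.1 kΩ below.
Lower section ‖ load = 118.1 kΩ.
V_wiper = 7.32 × 118.1/(203.9 + 118.1) = 2.68 V.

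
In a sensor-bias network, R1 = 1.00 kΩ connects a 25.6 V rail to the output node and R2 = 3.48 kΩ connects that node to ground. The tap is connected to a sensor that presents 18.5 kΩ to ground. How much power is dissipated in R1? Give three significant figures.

Total resistance from the source is R1 + (R2‖R_L) = 3.929 kΩ, so I = 25.6/3.929 kΩ = 6.516 mA.
P = I²·R1 = (6.516 mA)² × 1.00 kΩ = 42.5 mW.

P ≈ 42.5 mW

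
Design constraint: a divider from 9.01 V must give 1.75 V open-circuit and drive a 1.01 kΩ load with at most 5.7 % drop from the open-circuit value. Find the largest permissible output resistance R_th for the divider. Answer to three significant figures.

R_th ≤ 61.0 Ω

Loading drop = R_th/(R_th + R_L) ≤ 0.0570, so R_th ≤ R_L · ε/(1−ε) = 1.01 kΩ × 0.0570/0.9430 = 61.0 Ω.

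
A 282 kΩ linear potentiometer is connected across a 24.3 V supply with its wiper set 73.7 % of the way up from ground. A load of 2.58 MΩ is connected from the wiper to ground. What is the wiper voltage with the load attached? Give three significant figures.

The wiper splits the pot into (1−α)R = 74.17 kΩ above and αR = 207.8 kΩ below.
Lower section ‖ load = 192.3 kΩ.
V_wiper = 24.3 × 192.3/(74.17 + 192.3) = 17.5 V.

V ≈ 17.5 V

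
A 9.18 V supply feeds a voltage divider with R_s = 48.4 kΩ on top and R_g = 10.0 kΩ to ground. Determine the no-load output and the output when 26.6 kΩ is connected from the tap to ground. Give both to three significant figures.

Open-circuit: V = 9.18 × 10.0/(48.4 + 10.0) = 1.57 V.
With the load, R_g becomes R_g‖R_L = 7.268 kΩ, so V = 9.18 × 7.268/55.67 = 1.20 V.

Unloaded: 1.57 V; loaded: 1.20 V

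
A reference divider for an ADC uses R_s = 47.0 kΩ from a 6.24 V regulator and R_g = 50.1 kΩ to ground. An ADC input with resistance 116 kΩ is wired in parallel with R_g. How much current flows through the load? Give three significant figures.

R_g‖R_L = 34.99 kΩ; V_out = 6.24 × 34.99/81.99 = 2.663 V.
I_L = V_out / R_L = 2.663 / 116 kΩ = 0.0230 mA.

I_L ≈ 0.0230 mA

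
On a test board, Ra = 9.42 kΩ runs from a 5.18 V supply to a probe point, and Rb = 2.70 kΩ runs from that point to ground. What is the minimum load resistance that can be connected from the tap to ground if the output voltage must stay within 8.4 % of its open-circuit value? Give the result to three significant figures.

R_L(min) ≈ 22.9 kΩ

Output resistance R_th = Ra‖Rb = (9.42 × 2.70)/12.12 = 2.099 kΩ.
The fractional drop is R_th/(R_th + R_L); requiring this ≤ 0.0840 gives R_L ≥ R_th(1/0.0840 − 1) = 2.099 × 10.90 = 22.9 kΩ.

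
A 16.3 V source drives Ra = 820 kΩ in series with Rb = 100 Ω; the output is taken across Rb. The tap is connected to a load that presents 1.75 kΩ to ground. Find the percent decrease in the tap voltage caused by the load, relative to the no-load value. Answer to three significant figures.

The divider's output (Thévenin) resistance is Ra‖Rb = 99.99 Ω.
Fractional drop under load = R_th/(R_th + R_L) = 99.99 / (99.99 + 1750) = 0.05405.
So the output falls by 5.40 %.

5.40 %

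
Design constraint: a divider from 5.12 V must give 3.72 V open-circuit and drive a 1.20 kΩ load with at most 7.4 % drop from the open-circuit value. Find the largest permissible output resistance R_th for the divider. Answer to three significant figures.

Loading drop = R_th/(R_th + R_L) ≤ 0.0740, so R_th ≤ R_L · ε/(1−ε) = 1.20 kΩ × 0.0740/0.9260 = 95.9 Ω.
(Any R1, R2 with R2/(R1+R2) = 0.727 and R1‖R2 ≤ 95.9 Ω will meet the spec.)

R_th ≤ 95.9 Ω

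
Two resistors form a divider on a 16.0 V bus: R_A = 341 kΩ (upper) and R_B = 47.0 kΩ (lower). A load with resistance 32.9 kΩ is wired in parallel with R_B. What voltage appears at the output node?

The load sits in parallel with R_B: R_B‖R_L = (47.0 × 32.9) / (47.0 + 32.9) = 19.35 kΩ.
V_out = 16.0 × 19.35 / (341 + 19.35) = 16.0 × 19.35/360.4 = 0.859 V.
(Unloaded it would have been 1.94 V.)

V_out ≈ 0.859 V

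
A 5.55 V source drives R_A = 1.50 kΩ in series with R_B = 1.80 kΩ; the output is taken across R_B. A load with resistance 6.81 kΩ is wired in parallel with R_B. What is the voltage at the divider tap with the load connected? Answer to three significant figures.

The load sits in parallel with R_B: R_B‖R_L = (1.80 × 6.81) / (1.80 + 6.81) = 1.424 kΩ.
V_out = 5.55 × 1.424 / (1.50 + 1.424) = 5.55 × 1.424/2.924 = 2.70 V.

V_out ≈ 2.70 V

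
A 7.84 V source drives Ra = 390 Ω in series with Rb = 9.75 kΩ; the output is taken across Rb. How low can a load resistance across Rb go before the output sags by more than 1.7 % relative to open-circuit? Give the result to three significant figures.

R_L(min) ≈ 21.7 kΩ

Output resistance R_th = Ra‖Rb = (390 × 9750)/10140 = 375.0 Ω.
The fractional drop is R_th/(R_th + R_L); requiring this ≤ 0.0170 gives R_L ≥ R_th(1/0.0170 − 1) = 375.0 × 57.82 = 21.7 kΩ.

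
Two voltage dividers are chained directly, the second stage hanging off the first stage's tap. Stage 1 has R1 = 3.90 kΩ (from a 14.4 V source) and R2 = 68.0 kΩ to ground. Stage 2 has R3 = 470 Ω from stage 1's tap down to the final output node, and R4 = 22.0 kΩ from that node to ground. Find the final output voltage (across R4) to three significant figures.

Stage 2 presents R3+R4 = 22470 Ω as a load on stage 1's tap.
Stage 1's lower leg becomes R2‖(R3+R4) = 16890 Ω, so V_mid = 14.4 × 16890/20790 = 11.70 V.
Stage 2 is itself unloaded: V_out = V_mid × R4/(R3+R4) = 11.70 × 22000/22470 = 11.5 V.

V_out ≈ 11.5 V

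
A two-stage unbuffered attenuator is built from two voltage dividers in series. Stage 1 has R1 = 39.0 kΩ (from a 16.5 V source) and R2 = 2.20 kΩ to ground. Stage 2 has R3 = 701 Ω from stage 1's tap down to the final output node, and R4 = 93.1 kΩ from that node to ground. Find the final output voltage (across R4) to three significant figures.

Stage 2 presents R3+R4 = 93800 Ω as a load on stage 1's tap.
Stage 1's lower leg becomes R2‖(R3+R4) = 2150 Ω, so V_mid = 16.5 × 2150/41150 = 0.8619 V.
Stage 2 is itself unloaded: V_out = V_mid × R4/(R3+R4) = 0.8619 × 93100/93800 = 0.855 V.

V_out ≈ 0.855 V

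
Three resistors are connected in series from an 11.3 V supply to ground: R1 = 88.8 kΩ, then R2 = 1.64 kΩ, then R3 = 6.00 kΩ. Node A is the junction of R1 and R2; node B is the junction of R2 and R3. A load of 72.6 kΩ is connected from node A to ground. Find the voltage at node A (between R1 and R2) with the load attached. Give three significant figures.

Below node A the series string R2+R3 = 7.640 kΩ sits in parallel with the 72.6 kΩ load: 6.913 kΩ.
V_A = 11.3 × 6.913/(88.8 + 6.913) = 0.816 V.

V ≈ 0.816 V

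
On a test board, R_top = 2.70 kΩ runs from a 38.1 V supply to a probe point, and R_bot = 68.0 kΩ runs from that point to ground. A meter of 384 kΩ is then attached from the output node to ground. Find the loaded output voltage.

V_out ≈ 36.4 V

The load sits in parallel with R_bot: R_bot‖R_L = (68.0 × 384) / (68.0 + 384) = 57.77 kΩ.
V_out = 38.1 × 57.77 / (2.70 + 57.77) = 38.1 × 57.77/60.47 = 36.4 V.
(Unloaded it would have been 36.6 V.)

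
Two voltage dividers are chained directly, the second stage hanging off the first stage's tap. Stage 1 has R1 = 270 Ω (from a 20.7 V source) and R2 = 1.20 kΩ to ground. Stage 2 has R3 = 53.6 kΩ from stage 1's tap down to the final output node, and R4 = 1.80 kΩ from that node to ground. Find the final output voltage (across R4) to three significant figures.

Stage 2 presents R3+R4 = 55400 Ω as a load on stage 1's tap.
Stage 1's lower leg becomes R2‖(R3+R4) = 1175 Ω, so V_mid = 20.7 × 1175/1445 = 16.83 V.
Stage 2 is itself unloaded: V_out = V_mid × R4/(R3+R4) = 16.83 × 1800/55400 = 0.547 V.

V_out ≈ 0.547 V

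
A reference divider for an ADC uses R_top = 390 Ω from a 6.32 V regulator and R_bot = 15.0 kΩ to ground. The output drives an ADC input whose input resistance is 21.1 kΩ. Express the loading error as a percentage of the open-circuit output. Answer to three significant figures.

1.77 %

The divider's output (Thévenin) resistance is R_top‖R_bot = 380.1 Ω.
Fractional drop under load = R_th/(R_th + R_L) = 380.1 / (380.1 + 21100) = 0.01770.
So the output falls by 1.77 %.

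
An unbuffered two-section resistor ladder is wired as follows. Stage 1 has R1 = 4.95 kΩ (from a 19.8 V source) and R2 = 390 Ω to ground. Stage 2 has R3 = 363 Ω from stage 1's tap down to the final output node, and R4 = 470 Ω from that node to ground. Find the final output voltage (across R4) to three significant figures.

Stage 2 presents R3+R4 = 833.0 Ω as a load on stage 1's tap.
Stage 1's lower leg becomes R2‖(R3+R4) = 265.6 Ω, so V_mid = 19.8 × 265.6/5216 = 1.008 V.
Stage 2 is itself unloaded: V_out = V_mid × R4/(R3+R4) = 1.008 × 470/833.0 = 0.569 V.

V_out ≈ 0.569 V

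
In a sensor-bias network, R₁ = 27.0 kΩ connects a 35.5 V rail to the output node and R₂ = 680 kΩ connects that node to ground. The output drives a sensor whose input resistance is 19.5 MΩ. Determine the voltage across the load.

V_out ≈ 34.1 V

The load sits in parallel with R₂: R₂‖R_L = (680 × 19500) / (680 + 19500) = 657.1 kΩ.
V_out = 35.5 × 657.1 / (27.0 + 657.1) = 35.5 × 657.1/684.1 = 34.1 V.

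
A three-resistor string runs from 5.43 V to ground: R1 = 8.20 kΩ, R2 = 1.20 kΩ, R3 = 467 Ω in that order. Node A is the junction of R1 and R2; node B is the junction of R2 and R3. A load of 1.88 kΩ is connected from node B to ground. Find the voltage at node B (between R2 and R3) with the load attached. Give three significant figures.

V ≈ 0.208 V

At node B, R3 is in parallel with the load: R3‖R_L = 374.1 Ω.
Below node A the resistance is R2 + (R3‖R_L) = 1574 Ω, so V_A = 5.43 × 1574/9774 = 0.8745 V.
Then V_B = V_A × (R3‖R_L)/(R2 + R3‖R_L) = 0.8745 × 374.1/1574 = 0.208 V.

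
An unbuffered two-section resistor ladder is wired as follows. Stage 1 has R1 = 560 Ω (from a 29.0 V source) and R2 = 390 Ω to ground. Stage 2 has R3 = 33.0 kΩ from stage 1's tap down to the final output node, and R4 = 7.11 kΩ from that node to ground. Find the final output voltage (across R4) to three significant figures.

Stage 2 presents R3+R4 = 40110 Ω as a load on stage 1's tap.
Stage 1's lower leg becomes R2‖(R3+R4) = 386.2 Ω, so V_mid = 29.0 × 386.2/946.2 = 11.84 V.
Stage 2 is itself unloaded: V_out = V_mid × R4/(R3+R4) = 11.84 × 7110/40110 = 2.10 V.

V_out ≈ 2.10 V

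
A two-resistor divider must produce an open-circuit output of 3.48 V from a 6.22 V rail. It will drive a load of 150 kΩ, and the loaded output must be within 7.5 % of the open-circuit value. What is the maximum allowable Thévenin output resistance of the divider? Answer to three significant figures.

Loading drop = R_th/(R_th + R_L) ≤ 0.0750, so R_th ≤ R_L · ε/(1−ε) = 150 kΩ × 0.0750/0.9250 = 12.2 kΩ.

R_th ≤ 12.2 kΩ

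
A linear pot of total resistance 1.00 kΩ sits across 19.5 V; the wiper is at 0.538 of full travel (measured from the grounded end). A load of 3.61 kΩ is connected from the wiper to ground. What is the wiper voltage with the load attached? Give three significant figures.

V ≈ 9.82 V

The wiper splits the pot into (1−α)R = 462.0 Ω above and αR = 538.0 Ω below.
Lower section ‖ load = 468.2 Ω.
V_wiper = 19.5 × 468.2/(462.0 + 468.2) = 9.82 V.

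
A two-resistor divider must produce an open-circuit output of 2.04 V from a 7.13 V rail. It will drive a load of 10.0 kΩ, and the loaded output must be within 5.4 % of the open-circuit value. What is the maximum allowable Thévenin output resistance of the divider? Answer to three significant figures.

Loading drop = R_th/(R_th + R_L) ≤ 0.0540, so R_th ≤ R_L · ε/(1−ε) = 10.0 kΩ × 0.0540/0.9460 = 571 Ω.
(Any R1, R2 with R2/(R1+R2) = 0.286 and R1‖R2 ≤ 571 Ω will meet the spec.)

R_th ≤ 571 Ω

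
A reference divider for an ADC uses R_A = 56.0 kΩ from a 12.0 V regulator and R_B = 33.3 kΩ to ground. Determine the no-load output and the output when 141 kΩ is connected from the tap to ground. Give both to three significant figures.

Open-circuit: V = 12.0 × 33.3/(56.0 + 33.3) = 4.47 V.
With the load, R_B becomes R_B‖R_L = 26.94 kΩ, so V = 12.0 × 26.94/82.94 = 3.90 V.

Unloaded: 4.47 V; loaded: 3.90 V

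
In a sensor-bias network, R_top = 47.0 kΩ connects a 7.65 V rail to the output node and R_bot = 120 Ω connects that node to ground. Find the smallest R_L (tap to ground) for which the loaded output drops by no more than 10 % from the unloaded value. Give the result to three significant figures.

Output resistance R_th = R_top‖R_bot = (47000 × 120)/47120 = 119.7 Ω.
The fractional drop is R_th/(R_th + R_L); requiring this ≤ 0.100 gives R_L ≥ R_th(1/0.100 − 1) = 119.7 × 9.000 = 1.08 kΩ.

R_L(min) ≈ 1.08 kΩ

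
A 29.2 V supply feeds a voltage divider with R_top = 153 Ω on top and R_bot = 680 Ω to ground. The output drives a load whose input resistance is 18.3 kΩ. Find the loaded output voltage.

V_out ≈ 23.7 V

The load sits in parallel with R_bot: R_bot‖R_L = (680 × 18300) / (680 + 18300) = 655.6 Ω.
V_out = 29.2 × 655.6 / (153 + 655.6) = 29.2 × 655.6/808.6 = 23.7 V.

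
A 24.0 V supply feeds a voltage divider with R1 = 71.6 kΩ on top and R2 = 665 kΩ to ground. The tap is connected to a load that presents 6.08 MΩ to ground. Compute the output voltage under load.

V_out ≈ 21.4 V

The load sits in parallel with R2: R2‖R_L = (665 × 6080) / (665 + 6080) = 599.4 kΩ.
V_out = 24.0 × 599.4 / (71.6 + 599.4) = 24.0 × 599.4/671.0 = 21.4 V.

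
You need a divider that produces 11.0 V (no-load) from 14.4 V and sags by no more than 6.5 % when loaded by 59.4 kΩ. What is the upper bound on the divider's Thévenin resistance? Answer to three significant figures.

Loading drop = R_th/(R_th + R_L) ≤ 0.0650, so R_th ≤ R_L · ε/(1−ε) = 59.4 kΩ × 0.0650/0.9350 = 4.13 kΩ.
(Any R1, R2 with R2/(R1+R2) = 0.764 and R1‖R2 ≤ 4.13 kΩ will meet the spec.)

R_th ≤ 4.13 kΩ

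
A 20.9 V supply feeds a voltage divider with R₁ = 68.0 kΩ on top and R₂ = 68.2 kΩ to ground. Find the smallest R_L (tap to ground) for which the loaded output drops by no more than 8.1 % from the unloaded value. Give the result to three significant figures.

Output resistance R_th = R₁‖R₂ = (68.0 × 68.2)/136.2 = 34.05 kΩ.
The fractional drop is R_th/(R_th + R_L); requiring this ≤ 0.0810 gives R_L ≥ R_th(1/0.0810 − 1) = 34.05 × 11.35 = 386 kΩ.

R_L(min) ≈ 386 kΩ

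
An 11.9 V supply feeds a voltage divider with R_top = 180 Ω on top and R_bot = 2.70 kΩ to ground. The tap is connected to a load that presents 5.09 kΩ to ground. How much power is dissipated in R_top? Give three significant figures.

P ≈ 6.74 mW

Total resistance from the source is R_top + (R_bot‖R_L) = 1944 Ω, so I = 11.9/1944 Ω = 6.121 mA.
P = I²·R_top = (6.121 mA)² × 180 Ω = 6.74 mW.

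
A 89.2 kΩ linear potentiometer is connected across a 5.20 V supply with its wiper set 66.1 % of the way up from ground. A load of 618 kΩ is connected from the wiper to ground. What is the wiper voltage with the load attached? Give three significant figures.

V ≈ 3.33 V

The wiper splits the pot into (1−α)R = 30.24 kΩ above and αR = 58.96 kΩ below.
Lower section ‖ load = 53.83 kΩ.
V_wiper = 5.20 × 53.83/(30.24 + 53.83) = 3.33 V.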